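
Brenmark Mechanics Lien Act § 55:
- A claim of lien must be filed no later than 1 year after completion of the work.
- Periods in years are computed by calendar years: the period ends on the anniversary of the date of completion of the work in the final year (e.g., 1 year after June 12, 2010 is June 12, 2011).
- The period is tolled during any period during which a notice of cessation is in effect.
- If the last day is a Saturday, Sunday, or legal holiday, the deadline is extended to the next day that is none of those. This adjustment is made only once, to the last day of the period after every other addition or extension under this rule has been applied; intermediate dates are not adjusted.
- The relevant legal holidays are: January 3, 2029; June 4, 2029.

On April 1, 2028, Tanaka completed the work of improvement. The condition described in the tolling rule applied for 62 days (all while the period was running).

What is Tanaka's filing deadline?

June 5, 2029

1 year after April 1, 2028 is April 1, 2029.
Tolling adds 62 days: April 1, 2029 + 62 days = June 2, 2029.
June 2, 2029 is Saturday; June 3, 2029 is Sunday; June 4, 2029 is a listed holiday. The next qualifying day is June 5, 2029.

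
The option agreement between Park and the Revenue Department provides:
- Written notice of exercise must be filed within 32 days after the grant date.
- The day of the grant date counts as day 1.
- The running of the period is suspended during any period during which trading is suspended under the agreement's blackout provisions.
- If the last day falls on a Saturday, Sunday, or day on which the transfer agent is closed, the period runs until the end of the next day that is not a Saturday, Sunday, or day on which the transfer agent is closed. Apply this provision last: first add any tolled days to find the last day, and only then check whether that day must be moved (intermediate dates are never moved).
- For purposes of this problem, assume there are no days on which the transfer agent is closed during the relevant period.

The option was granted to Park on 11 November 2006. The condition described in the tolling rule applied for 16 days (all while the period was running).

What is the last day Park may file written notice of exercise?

December 28, 2006

Counting 11 November 2006 as day 1, day 32 is December 12, 2006.
Tolling adds 16 days: December 12, 2006 + 16 days = December 28, 2006.
December 28, 2006 is a Thursday and not a day on which the transfer agent is closed, so no extension applies.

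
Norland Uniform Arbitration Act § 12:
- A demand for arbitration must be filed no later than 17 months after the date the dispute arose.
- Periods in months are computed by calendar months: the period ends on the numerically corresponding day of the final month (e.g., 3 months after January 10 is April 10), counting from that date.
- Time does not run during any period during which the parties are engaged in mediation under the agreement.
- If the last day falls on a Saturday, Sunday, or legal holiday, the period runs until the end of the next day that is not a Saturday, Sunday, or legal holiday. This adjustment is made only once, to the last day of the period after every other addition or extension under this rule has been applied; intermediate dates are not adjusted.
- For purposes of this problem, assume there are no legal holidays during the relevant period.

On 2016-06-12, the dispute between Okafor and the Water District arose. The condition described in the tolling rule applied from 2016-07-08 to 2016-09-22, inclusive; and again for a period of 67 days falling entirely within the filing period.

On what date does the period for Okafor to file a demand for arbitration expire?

17 months after 2016-06-12 is November 12, 2017.
From July 8, 2016 through September 22, 2016 inclusive is 77 days; tolling adds 77 days: November 12, 2017 + 77 days = January 28, 2018.
Tolling adds 67 days: January 28, 2018 + 67 days = April 5, 2018.
April 5, 2018 is a Thursday and not a legal holiday, so no extension applies.

April 5, 2018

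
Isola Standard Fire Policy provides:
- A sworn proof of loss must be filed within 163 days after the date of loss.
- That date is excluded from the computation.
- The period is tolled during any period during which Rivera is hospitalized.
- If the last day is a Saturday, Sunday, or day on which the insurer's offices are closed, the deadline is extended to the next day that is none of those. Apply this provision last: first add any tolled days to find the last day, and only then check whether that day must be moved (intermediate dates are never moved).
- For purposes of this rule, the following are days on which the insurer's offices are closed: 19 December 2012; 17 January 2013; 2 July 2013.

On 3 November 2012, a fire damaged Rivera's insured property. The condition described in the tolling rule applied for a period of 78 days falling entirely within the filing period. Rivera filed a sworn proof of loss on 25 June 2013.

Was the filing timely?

Yes

163 days after 3 November 2012 is April 15, 2013.
Tolling adds 78 days: April 15, 2013 + 78 days = July 2, 2013.
July 2, 2013 is a listed holiday. The next qualifying day is July 3, 2013.
The deadline is July 3, 2013; the filing on June 25, 2013 is on or before that date.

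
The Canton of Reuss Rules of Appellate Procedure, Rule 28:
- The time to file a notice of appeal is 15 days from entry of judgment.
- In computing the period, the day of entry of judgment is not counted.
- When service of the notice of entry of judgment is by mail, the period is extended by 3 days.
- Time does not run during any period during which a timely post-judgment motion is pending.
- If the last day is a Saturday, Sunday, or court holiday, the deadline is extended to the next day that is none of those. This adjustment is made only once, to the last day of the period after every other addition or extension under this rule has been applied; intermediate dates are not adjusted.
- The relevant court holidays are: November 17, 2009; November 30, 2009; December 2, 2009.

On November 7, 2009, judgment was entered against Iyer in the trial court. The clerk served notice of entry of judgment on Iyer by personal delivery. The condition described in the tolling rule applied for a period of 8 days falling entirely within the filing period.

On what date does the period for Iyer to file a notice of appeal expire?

15 days after November 7, 2009 is November 22, 2009.
Service was not by mail, so no mail extension applies.
Tolling adds 8 days: November 22, 2009 + 8 days = November 30, 2009.
November 30, 2009 is a listed holiday. The next qualifying day is December 1, 2009.

December 1, 2009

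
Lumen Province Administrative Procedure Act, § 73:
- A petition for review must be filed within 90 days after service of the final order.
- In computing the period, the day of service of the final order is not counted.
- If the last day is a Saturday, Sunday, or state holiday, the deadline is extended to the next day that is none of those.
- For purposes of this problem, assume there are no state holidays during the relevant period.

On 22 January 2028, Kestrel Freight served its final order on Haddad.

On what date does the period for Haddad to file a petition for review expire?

April 21, 2028

90 days after 22 January 2028 is April 21, 2028.
April 21, 2028 is a Friday and not a state holiday, so no extension applies.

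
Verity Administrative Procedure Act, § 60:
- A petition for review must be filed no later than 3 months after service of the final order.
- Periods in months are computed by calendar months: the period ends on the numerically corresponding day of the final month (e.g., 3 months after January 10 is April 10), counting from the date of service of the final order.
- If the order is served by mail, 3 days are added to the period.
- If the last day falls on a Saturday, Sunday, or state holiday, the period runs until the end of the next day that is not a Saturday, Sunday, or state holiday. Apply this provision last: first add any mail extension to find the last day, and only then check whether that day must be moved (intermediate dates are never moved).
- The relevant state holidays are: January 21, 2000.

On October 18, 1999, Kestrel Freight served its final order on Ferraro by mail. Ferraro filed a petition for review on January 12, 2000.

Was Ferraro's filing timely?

3 months after October 18, 1999 is January 18, 2000.
Service was by mail, adding 3 days: January 18, 2000 + 3 days = January 21, 2000.
January 21, 2000 is a listed holiday; January 22, 2000 is Saturday; January 23, 2000 is Sunday. The next qualifying day is January 24, 2000.
The deadline is January 24, 2000; the filing on January 12, 2000 is on or before that date.

Yes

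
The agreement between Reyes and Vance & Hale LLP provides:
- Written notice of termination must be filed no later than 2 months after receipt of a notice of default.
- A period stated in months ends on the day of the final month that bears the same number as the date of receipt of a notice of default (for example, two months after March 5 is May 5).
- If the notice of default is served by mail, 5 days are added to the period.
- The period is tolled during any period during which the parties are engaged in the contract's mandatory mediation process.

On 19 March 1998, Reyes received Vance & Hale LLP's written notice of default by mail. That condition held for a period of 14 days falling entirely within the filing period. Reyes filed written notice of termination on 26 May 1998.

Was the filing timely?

Yes

2 months after 19 March 1998 is May 19, 1998.
Service was by mail, adding 5 days: May 19, 1998 + 5 days = May 24, 1998.
Tolling adds 14 days: May 24, 1998 + 14 days = June 7, 1998.
The deadline is June 7, 1998; the filing on May 26, 1998 is on or before that date.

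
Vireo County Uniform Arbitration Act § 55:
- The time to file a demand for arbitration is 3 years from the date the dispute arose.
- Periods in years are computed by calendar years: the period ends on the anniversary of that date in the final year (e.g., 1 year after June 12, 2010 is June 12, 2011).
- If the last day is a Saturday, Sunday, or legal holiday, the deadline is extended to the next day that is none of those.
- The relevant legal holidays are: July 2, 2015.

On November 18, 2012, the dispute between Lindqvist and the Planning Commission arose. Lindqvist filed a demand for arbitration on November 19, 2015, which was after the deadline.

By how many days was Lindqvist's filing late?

3 years after November 18, 2012 is November 18, 2015.
November 18, 2015 is a Wednesday and not a legal holiday, so no extension applies.
The deadline is November 18, 2015; from November 18, 2015 to November 19, 2015 is 1 days.

1 day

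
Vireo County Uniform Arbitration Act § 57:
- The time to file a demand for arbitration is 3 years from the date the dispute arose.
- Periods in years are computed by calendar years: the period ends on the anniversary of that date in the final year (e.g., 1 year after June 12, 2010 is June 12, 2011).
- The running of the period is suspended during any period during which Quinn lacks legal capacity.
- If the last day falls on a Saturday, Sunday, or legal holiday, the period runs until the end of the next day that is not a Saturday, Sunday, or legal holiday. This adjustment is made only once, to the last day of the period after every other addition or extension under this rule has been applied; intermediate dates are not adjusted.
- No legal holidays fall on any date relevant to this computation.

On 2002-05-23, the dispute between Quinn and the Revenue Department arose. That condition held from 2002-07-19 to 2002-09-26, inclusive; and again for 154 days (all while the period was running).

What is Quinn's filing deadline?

3 years after 2002-05-23 is May 23, 2005.
From July 19, 2002 through September 26, 2002 inclusive is 70 days; tolling adds 70 days: May 23, 2005 + 70 days = August 1, 2005.
Tolling adds 154 days: August 1, 2005 + 154 days = January 2, 2006.
January 2, 2006 is a Monday and not a legal holiday, so no extension applies.

January 2, 2006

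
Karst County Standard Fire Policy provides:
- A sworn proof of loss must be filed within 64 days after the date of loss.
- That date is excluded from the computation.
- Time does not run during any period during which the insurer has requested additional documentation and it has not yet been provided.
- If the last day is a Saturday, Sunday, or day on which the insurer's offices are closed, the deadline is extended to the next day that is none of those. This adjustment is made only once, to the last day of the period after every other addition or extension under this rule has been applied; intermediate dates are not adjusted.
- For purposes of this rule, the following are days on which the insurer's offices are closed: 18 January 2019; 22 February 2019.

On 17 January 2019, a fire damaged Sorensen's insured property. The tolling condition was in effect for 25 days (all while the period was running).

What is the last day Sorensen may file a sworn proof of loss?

64 days after 17 January 2019 is March 22, 2019.
Tolling adds 25 days: March 22, 2019 + 25 days = April 16, 2019.
April 16, 2019 is a Tuesday and not a day on which the insurer's offices are closed, so no extension applies.

April 16, 2019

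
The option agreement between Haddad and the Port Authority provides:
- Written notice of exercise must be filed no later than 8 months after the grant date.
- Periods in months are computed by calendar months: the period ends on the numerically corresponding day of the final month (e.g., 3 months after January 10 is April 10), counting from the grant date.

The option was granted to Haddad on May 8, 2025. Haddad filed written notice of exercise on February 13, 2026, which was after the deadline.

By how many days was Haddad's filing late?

8 months after May 8, 2025 is January 8, 2026.
The deadline is January 8, 2026; from January 8, 2026 to February 13, 2026 is 36 days.

36 days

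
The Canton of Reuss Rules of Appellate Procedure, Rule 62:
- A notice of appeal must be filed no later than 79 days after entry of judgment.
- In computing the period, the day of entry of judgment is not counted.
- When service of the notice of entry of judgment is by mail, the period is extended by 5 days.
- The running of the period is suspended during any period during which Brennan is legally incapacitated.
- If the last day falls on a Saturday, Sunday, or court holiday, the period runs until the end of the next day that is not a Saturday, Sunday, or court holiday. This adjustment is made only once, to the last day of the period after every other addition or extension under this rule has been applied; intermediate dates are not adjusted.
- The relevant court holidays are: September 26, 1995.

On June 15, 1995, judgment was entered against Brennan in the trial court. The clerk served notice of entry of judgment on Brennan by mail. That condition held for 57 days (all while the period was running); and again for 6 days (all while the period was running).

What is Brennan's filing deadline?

79 days after June 15, 1995 is September 2, 1995.
Service was by mail, adding 5 days: September 2, 1995 + 5 days = September 7, 1995.
Tolling adds 57 days: September 7, 1995 + 57 days = November 3, 1995.
Tolling adds 6 days: November 3, 1995 + 6 days = November 9, 1995.
November 9, 1995 is a Thursday and not a court holiday, so no extension applies.

November 9, 1995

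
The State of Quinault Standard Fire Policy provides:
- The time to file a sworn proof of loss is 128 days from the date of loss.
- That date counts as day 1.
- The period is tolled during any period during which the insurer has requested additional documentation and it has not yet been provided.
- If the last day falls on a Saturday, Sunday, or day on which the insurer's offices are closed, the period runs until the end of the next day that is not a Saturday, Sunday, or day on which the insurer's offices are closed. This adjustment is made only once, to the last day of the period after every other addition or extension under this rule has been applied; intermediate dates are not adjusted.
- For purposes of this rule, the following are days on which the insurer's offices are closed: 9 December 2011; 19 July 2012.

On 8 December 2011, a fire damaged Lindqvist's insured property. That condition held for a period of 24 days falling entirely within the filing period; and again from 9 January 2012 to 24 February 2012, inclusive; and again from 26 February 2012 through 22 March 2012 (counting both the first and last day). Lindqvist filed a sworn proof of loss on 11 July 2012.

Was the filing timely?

Yes

Counting 8 December 2011 as day 1, day 128 is April 13, 2012.
Tolling adds 24 days: April 13, 2012 + 24 days = May 7, 2012.
From January 9, 2012 through February 24, 2012 inclusive is 47 days; tolling adds 47 days: May 7, 2012 + 47 days = June 23, 2012.
From February 26, 2012 through March 22, 2012 inclusive is 26 days; tolling adds 26 days: June 23, 2012 + 26 days = July 19, 2012.
July 19, 2012 is a listed holiday. The next qualifying day is July 20, 2012.
The deadline is July 20, 2012; the filing on July 11, 2012 is on or before that date.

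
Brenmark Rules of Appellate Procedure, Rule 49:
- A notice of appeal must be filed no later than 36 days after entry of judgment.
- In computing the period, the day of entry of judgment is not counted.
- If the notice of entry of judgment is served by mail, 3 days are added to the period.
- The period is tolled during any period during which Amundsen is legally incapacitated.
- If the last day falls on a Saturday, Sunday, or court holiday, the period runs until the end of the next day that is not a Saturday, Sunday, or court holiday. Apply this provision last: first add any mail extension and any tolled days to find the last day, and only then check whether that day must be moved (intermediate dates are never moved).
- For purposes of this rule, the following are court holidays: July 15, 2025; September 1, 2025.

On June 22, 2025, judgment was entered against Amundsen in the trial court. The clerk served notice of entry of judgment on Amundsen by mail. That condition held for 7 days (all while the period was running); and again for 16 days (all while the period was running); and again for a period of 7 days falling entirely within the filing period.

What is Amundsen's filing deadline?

36 days after June 22, 2025 is July 28, 2025.
Service was by mail, adding 3 days: July 28, 2025 + 3 days = July 31, 2025.
Tolling adds 7 days: July 31, 2025 + 7 days = August 7, 2025.
Tolling adds 16 days: August 7, 2025 + 16 days = August 23, 2025.
Tolling adds 7 days: August 23, 2025 + 7 days = August 30, 2025.
August 30, 2025 is Saturday; August 31, 2025 is Sunday; September 1, 2025 is a listed holiday. The next qualifying day is September 2, 2025.

September 2, 2025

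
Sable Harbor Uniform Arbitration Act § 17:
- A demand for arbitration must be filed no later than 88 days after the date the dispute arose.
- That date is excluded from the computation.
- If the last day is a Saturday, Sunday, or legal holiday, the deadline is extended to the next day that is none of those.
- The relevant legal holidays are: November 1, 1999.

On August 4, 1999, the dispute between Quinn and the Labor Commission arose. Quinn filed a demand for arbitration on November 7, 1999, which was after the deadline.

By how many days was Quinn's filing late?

88 days after August 4, 1999 is October 31, 1999.
October 31, 1999 is Sunday; November 1, 1999 is a listed holiday. The next qualifying day is November 2, 1999.
The deadline is November 2, 1999; from November 2, 1999 to November 7, 1999 is 5 days.

5 days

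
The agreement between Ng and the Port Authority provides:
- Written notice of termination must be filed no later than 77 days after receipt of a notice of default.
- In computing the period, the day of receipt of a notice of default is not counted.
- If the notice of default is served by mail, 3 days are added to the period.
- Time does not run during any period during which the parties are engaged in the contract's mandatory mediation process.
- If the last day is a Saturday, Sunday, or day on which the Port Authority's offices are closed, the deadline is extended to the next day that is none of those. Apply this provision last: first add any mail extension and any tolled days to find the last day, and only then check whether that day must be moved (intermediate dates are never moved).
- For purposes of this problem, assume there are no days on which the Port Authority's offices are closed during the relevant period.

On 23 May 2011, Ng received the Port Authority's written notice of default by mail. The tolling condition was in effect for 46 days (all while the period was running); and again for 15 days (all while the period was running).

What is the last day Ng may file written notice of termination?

October 11, 2011

77 days after 23 May 2011 is August 8, 2011.
Service was by mail, adding 3 days: August 8, 2011 + 3 days = August 11, 2011.
Tolling adds 46 days: August 11, 2011 + 46 days = September 26, 2011.
Tolling adds 15 days: September 26, 2011 + 15 days = October 11, 2011.
October 11, 2011 is a Tuesday and not a day on which the Port Authority's offices are closed, so no extension applies.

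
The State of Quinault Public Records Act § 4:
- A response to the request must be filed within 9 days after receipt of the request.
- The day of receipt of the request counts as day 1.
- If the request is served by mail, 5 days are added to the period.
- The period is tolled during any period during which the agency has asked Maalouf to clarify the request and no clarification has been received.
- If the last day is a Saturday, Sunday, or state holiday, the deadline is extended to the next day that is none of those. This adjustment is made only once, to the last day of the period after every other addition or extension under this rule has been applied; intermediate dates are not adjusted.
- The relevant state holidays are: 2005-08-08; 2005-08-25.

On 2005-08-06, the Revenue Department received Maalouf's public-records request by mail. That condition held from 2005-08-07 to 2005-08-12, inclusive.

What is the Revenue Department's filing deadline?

Counting 2005-08-06 as day 1, day 9 is August 14, 2005.
Service was by mail, adding 5 days: August 14, 2005 + 5 days = August 19, 2005.
From August 7, 2005 through August 12, 2005 inclusive is 6 days; tolling adds 6 days: August 19, 2005 + 6 days = August 25, 2005.
August 25, 2005 is a listed holiday. The next qualifying day is August 26, 2005.

August 26, 2005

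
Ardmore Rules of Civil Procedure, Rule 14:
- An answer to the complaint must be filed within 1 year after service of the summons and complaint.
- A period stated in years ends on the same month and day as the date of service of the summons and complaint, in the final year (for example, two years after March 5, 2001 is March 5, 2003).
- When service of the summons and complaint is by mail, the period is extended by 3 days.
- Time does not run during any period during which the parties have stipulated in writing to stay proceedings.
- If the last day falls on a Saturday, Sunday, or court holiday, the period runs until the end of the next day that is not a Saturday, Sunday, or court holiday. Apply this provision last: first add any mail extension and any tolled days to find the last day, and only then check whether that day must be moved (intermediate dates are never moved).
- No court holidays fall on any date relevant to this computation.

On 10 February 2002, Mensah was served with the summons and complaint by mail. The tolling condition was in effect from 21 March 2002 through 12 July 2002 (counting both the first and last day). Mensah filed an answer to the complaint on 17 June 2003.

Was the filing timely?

1 year after 10 February 2002 is February 10, 2003.
Service was by mail, adding 3 days: February 10, 2003 + 3 days = February 13, 2003.
From March 21, 2002 through July 12, 2002 inclusive is 114 days; tolling adds 114 days: February 13, 2003 + 114 days = June 7, 2003.
June 7, 2003 is Saturday; June 8, 2003 is Sunday. The next qualifying day is June 9, 2003.
The deadline is June 9, 2003; the filing on June 17, 2003 is after that date.

No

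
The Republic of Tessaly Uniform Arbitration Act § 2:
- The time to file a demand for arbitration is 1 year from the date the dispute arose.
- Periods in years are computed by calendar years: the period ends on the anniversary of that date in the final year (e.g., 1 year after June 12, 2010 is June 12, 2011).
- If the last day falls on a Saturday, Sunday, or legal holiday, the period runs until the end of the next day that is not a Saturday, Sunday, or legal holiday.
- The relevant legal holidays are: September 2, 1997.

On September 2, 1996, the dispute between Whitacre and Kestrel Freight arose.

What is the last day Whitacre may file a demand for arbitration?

1 year after September 2, 1996 is September 2, 1997.
September 2, 1997 is a listed holiday. The next qualifying day is September 3, 1997.

September 3, 1997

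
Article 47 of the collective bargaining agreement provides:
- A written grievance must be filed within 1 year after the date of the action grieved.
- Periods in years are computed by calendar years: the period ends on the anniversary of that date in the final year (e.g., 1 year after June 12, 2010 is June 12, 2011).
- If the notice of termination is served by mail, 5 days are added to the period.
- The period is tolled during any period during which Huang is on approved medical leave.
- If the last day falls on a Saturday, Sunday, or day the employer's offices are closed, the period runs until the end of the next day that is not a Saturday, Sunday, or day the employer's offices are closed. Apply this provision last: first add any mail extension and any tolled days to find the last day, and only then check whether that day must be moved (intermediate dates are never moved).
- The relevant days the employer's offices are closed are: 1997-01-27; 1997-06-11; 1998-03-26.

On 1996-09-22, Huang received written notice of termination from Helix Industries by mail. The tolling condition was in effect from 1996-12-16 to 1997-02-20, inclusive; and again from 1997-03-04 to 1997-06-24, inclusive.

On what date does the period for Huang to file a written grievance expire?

March 27, 1998

1 year after 1996-09-22 is September 22, 1997.
Service was by mail, adding 5 days: September 22, 1997 + 5 days = September 27, 1997.
From December 16, 1996 through February 20, 1997 inclusive is 67 days; tolling adds 67 days: September 27, 1997 + 67 days = December 3, 1997.
From March 4, 1997 through June 24, 1997 inclusive is 113 days; tolling adds 113 days: December 3, 1997 + 113 days = March 26, 1998.
March 26, 1998 is a listed holiday. The next qualifying day is March 27, 1998.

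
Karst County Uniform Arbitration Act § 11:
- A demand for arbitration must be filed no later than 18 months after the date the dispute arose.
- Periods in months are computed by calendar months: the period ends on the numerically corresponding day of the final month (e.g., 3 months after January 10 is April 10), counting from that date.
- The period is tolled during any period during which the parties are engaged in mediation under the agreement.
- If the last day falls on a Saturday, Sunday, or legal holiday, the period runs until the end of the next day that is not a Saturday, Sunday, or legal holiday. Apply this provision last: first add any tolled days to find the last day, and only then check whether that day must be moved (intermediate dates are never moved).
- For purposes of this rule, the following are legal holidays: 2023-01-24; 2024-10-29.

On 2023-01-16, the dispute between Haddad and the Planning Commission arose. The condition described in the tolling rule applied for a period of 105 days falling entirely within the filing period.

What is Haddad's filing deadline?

October 30, 2024

18 months after 2023-01-16 is July 16, 2024.
Tolling adds 105 days: July 16, 2024 + 105 days = October 29, 2024.
October 29, 2024 is a listed holiday. The next qualifying day is October 30, 2024.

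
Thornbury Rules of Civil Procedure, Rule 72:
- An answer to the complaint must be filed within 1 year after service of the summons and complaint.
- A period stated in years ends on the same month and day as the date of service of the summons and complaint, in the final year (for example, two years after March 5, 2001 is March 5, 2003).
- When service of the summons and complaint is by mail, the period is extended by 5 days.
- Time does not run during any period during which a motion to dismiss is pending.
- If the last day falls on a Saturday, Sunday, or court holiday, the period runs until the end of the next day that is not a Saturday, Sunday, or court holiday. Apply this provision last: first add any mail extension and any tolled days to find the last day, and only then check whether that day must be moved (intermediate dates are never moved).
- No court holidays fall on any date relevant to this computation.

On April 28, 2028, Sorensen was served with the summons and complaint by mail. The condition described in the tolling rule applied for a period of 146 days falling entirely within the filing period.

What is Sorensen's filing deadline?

1 year after April 28, 2028 is April 28, 2029.
Service was by mail, adding 5 days: April 28, 2029 + 5 days = May 3, 2029.
Tolling adds 146 days: May 3, 2029 + 146 days = September 26, 2029.
September 26, 2029 is a Wednesday and not a court holiday, so no extension applies.

September 26, 2029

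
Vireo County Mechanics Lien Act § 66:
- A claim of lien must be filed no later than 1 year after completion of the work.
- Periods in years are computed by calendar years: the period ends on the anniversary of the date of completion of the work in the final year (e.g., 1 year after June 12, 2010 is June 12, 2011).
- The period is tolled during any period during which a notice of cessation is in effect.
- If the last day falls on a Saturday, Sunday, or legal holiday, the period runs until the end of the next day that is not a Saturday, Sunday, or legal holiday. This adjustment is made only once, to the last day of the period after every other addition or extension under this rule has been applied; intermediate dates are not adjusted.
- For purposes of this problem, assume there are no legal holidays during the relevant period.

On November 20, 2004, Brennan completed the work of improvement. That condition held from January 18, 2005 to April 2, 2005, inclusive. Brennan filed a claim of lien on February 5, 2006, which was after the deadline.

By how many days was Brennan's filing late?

1 year after November 20, 2004 is November 20, 2005.
From January 18, 2005 through April 2, 2005 inclusive is 75 days; tolling adds 75 days: November 20, 2005 + 75 days = February 3, 2006.
February 3, 2006 is a Friday and not a legal holiday, so no extension applies.
The deadline is February 3, 2006; from February 3, 2006 to February 5, 2006 is 2 days.

2 days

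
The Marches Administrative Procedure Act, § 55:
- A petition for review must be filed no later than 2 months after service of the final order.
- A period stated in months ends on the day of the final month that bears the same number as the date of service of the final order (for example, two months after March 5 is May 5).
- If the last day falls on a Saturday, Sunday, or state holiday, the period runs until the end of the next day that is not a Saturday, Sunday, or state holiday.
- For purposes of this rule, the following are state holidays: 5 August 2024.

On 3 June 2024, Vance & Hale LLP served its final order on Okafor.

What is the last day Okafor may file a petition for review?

August 6, 2024

2 months after 3 June 2024 is August 3, 2024.
August 3, 2024 is Saturday; August 4, 2024 is Sunday; August 5, 2024 is a listed holiday. The next qualifying day is August 6, 2024.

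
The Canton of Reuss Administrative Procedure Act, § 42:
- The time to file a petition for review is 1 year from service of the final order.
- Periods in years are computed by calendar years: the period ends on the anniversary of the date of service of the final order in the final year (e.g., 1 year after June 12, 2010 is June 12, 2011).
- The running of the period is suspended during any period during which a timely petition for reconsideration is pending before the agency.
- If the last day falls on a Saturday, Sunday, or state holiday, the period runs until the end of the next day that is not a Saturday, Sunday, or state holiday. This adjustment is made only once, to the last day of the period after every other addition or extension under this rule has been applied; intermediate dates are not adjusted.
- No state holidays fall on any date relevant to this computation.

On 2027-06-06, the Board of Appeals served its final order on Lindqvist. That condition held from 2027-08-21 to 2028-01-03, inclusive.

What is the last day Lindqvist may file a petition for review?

1 year after 2027-06-06 is June 6, 2028.
From August 21, 2027 through January 3, 2028 inclusive is 136 days; tolling adds 136 days: June 6, 2028 + 136 days = October 20, 2028.
October 20, 2028 is a Friday and not a state holiday, so no extension applies.

October 20, 2028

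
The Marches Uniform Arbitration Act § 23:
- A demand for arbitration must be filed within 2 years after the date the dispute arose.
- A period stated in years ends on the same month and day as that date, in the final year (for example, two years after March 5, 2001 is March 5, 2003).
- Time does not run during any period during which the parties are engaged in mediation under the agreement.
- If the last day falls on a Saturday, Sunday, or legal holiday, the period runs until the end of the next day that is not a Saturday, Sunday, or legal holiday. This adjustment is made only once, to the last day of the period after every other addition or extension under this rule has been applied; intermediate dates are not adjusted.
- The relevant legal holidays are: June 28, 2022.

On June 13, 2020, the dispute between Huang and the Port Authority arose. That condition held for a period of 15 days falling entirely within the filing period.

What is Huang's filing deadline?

2 years after June 13, 2020 is June 13, 2022.
Tolling adds 15 days: June 13, 2022 + 15 days = June 28, 2022.
June 28, 2022 is a listed holiday. The next qualifying day is June 29, 2022.

June 29, 2022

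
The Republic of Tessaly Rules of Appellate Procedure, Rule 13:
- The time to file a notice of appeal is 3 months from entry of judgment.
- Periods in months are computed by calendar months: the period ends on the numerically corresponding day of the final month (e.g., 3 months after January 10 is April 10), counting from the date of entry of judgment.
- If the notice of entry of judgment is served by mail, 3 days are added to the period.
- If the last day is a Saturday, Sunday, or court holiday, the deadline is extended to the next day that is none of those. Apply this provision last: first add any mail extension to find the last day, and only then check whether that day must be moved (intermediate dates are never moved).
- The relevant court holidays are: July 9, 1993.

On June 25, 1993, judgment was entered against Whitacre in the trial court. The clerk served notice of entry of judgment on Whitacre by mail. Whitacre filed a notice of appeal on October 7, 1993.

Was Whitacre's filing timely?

No

3 months after June 25, 1993 is September 25, 1993.
Service was by mail, adding 3 days: September 25, 1993 + 3 days = September 28, 1993.
September 28, 1993 is a Tuesday and not a court holiday, so no extension applies.
The deadline is September 28, 1993; the filing on October 7, 1993 is after that date.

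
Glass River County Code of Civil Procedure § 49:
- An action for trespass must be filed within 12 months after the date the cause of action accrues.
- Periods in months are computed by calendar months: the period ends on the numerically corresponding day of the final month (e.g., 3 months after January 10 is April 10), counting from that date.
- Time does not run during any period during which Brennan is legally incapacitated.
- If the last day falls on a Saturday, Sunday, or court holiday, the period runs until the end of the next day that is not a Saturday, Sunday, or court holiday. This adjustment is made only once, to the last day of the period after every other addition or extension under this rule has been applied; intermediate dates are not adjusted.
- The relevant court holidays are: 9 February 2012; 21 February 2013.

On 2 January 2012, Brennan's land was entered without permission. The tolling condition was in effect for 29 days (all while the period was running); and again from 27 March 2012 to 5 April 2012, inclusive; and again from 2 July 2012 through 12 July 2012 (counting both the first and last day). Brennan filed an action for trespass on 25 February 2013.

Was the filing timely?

No

12 months after 2 January 2012 is January 2, 2013.
Tolling adds 29 days: January 2, 2013 + 29 days = January 31, 2013.
From March 27, 2012 through April 5, 2012 inclusive is 10 days; tolling adds 10 days: January 31, 2013 + 10 days = February 10, 2013.
From July 2, 2012 through July 12, 2012 inclusive is 11 days; tolling adds 11 days: February 10, 2013 + 11 days = February 21, 2013.
February 21, 2013 is a listed holiday. The next qualifying day is February 22, 2013.
The deadline is February 22, 2013; the filing on February 25, 2013 is after that date.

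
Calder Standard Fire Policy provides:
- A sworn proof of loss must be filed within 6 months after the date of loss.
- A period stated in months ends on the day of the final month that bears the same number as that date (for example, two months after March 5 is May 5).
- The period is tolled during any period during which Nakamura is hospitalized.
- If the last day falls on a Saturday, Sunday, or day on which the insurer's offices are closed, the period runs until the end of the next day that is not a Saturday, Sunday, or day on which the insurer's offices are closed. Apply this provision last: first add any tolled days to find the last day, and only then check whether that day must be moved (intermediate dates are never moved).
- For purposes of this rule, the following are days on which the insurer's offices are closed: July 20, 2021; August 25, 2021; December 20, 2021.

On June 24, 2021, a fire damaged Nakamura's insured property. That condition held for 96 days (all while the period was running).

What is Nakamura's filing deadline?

6 months after June 24, 2021 is December 24, 2021.
Tolling adds 96 days: December 24, 2021 + 96 days = March 30, 2022.
March 30, 2022 is a Wednesday and not a day on which the insurer's offices are closed, so no extension applies.

March 30, 2022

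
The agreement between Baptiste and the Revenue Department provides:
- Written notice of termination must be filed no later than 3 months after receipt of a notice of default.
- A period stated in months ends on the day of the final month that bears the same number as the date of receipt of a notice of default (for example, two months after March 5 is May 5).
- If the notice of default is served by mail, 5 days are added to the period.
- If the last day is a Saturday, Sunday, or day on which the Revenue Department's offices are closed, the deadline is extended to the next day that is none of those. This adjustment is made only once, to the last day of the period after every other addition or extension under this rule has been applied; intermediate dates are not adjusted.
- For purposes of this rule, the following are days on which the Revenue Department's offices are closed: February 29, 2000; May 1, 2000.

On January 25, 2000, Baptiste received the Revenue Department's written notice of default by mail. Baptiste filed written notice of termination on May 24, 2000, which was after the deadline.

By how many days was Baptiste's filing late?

3 months after January 25, 2000 is April 25, 2000.
Service was by mail, adding 5 days: April 25, 2000 + 5 days = April 30, 2000.
April 30, 2000 is Sunday; May 1, 2000 is a listed holiday. The next qualifying day is May 2, 2000.
The deadline is May 2, 2000; from May 2, 2000 to May 24, 2000 is 22 days.

22 days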